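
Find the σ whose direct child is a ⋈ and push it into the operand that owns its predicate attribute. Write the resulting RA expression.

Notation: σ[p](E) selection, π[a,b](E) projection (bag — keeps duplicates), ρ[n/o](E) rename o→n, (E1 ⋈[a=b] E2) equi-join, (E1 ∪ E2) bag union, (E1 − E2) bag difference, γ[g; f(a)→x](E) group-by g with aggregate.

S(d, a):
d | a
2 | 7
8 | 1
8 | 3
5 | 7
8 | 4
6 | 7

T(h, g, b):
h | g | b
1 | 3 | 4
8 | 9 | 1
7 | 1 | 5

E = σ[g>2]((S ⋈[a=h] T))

σ filters on g, owned by the right side.
E' = (S ⋈[a=h] σ[g>2](T))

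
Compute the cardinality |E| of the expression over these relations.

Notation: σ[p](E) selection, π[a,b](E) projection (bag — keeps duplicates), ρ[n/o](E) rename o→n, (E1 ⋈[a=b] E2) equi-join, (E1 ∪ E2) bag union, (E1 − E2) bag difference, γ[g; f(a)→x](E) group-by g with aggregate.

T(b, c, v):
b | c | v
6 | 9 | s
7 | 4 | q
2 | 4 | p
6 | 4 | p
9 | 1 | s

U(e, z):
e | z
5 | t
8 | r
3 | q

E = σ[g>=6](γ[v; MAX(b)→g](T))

Stepwise |·|:
  T → 5
  γ[v; MAX(b)→g](T) → 3
  σ[g>=6](γ[v; MAX(b)→g](T)) → 3

|E| = 3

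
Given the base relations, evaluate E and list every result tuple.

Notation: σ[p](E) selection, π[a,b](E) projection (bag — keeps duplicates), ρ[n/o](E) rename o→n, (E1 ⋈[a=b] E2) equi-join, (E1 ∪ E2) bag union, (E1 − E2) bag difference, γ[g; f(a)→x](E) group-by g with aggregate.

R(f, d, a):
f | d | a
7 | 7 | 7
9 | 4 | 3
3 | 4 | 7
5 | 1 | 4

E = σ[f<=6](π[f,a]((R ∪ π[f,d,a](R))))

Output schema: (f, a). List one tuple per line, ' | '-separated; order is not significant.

Stepwise |·|:
  R → 4
  R → 4
  π[f,d,a](R) → 4
  (R ∪ π[f,d,a](R)) → 8
  π[f,a]((R ∪ π[f,d,a](R))) → 8
  σ[f<=6](π[f,a]((R ∪ π[f,d,a](R)))) → 4

== RESULT ==
f | a
3 | 7
3 | 7
5 | 4
5 | 4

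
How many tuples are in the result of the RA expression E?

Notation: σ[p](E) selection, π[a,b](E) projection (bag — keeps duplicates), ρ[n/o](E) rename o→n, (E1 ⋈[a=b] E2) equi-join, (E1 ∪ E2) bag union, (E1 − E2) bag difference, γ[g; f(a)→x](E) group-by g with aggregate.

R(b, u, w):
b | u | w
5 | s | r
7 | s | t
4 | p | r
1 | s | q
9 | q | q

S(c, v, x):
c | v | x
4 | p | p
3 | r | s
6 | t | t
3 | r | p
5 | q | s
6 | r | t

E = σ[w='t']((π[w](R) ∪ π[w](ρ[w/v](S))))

Per-node cardinality:
  R → 5
  π[w](R) → 5
  S → 6
  ρ[w/v](S) → 6
  π[w](ρ[w/v](S)) → 6
  (π[w](R) ∪ π[w](ρ[w/v](S))) → 11
  σ[w='t']((π[w](R) ∪ π[w](ρ[w/v](S)))) → 2

|E| = 2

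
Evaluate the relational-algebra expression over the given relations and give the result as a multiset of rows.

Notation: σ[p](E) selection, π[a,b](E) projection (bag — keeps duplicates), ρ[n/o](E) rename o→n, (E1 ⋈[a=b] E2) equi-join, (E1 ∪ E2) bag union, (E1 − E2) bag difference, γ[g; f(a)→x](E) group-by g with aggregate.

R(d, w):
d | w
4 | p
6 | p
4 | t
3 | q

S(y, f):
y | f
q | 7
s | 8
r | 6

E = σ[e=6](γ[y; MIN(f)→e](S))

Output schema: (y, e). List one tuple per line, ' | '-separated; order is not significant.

Per-node cardinality:
  S → 3
  γ[y; MIN(f)→e](S) → 3
  σ[e=6](γ[y; MIN(f)→e](S)) → 1

== RESULT ==
y | e
r | 6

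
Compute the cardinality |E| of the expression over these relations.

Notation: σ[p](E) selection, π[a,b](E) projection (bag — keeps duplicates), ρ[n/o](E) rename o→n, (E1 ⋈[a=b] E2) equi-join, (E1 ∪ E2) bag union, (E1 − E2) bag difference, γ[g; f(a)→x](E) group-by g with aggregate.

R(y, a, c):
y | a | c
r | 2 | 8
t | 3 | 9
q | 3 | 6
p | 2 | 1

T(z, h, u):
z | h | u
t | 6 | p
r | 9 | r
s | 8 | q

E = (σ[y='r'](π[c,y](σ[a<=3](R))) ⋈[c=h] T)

Row counts bottom-up:
  R → 4
  σ[a<=3](R) → 4
  π[c,y](σ[a<=3](R)) → 4
  σ[y='r'](π[c,y](σ[a<=3](R))) → 1
  T → 3
  (σ[y='r'](π[c,y](σ[a<=3](R))) ⋈[c=h] T) → 1

|E| = 1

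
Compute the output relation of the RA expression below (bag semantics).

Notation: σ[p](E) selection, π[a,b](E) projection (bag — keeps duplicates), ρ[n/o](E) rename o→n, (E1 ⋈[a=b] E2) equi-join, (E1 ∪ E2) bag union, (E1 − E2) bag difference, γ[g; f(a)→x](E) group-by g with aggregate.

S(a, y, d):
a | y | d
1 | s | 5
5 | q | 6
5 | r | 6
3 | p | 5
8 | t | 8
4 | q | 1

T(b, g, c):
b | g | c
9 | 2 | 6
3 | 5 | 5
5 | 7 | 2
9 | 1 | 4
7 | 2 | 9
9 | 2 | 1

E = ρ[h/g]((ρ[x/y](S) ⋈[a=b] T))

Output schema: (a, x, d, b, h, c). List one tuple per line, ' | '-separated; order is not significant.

Per-node cardinality:
  S → 6
  ρ[x/y](S) → 6
  T → 6
  (ρ[x/y](S) ⋈[a=b] T) → 3
  ρ[h/g]((ρ[x/y](S) ⋈[a=b] T)) → 3

== RESULT ==
a | x | d | b | h | c
3 | p | 5 | 3 | 5 | 5
5 | q | 6 | 5 | 7 | 2
5 | r | 6 | 5 | 7 | 2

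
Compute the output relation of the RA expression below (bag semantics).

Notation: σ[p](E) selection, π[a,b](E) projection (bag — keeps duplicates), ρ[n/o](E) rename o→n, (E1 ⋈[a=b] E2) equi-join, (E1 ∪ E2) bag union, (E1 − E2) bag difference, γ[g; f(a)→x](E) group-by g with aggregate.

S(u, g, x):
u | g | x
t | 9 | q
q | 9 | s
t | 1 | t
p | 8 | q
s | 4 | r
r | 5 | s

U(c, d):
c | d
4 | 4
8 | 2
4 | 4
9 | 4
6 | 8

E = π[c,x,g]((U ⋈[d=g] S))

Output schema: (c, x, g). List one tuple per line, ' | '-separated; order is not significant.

Per-node cardinality:
  U → 5
  S → 6
  (U ⋈[d=g] S) → 4
  π[c,x,g]((U ⋈[d=g] S)) → 4

== RESULT ==
c | x | g
4 | r | 4
4 | r | 4
6 | q | 8
9 | r | 4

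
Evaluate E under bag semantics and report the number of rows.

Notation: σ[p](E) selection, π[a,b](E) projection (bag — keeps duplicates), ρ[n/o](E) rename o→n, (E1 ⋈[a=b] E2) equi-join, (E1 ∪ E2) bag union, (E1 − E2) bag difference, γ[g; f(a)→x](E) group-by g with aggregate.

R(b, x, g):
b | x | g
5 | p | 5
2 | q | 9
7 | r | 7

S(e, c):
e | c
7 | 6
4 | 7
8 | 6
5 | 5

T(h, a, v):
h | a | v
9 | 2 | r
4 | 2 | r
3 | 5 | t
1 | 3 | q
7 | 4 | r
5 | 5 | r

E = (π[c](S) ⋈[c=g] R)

Subexpression sizes:
  S → 4
  π[c](S) → 4
  R → 3
  (π[c](S) ⋈[c=g] R) → 2

|E| = 2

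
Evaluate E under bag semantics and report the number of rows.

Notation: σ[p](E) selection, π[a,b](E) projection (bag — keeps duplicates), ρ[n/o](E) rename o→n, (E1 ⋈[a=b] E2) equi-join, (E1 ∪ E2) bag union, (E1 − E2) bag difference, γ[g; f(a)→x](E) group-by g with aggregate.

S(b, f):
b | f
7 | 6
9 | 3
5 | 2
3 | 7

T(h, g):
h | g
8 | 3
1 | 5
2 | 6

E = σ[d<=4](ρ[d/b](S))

Stepwise |·|:
  S → 4
  ρ[d/b](S) → 4
  σ[d<=4](ρ[d/b](S)) → 1

|E| = 1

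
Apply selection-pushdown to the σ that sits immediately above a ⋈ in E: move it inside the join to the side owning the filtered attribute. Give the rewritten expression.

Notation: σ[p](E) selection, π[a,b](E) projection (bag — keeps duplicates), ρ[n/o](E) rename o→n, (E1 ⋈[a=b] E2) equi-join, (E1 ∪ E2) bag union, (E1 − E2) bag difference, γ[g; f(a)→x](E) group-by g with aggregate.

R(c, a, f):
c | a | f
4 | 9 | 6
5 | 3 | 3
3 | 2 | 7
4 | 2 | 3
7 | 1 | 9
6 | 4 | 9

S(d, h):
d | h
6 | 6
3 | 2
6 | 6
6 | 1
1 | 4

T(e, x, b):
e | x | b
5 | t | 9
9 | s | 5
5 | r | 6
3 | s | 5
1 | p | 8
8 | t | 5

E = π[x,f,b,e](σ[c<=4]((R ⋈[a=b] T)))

σ filters on c, owned by the left side.
E' = π[x,f,b,e]((σ[c<=4](R) ⋈[a=b] T))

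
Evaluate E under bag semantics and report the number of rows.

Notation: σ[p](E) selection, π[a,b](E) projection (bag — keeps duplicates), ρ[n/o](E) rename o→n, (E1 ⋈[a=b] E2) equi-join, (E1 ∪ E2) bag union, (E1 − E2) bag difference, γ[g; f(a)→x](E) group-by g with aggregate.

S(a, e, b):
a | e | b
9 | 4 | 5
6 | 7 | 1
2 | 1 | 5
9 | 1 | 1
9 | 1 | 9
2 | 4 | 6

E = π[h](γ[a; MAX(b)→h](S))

Per-node cardinality:
  S → 6
  γ[a; MAX(b)→h](S) → 3
  π[h](γ[a; MAX(b)→h](S)) → 3

|E| = 3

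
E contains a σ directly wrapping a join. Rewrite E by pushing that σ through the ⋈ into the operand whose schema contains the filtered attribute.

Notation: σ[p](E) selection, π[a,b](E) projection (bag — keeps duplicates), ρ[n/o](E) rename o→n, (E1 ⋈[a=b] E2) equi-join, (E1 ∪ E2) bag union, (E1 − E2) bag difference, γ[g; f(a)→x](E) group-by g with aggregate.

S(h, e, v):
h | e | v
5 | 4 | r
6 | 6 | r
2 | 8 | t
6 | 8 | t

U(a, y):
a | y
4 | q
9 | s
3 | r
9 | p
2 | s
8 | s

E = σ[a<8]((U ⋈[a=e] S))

σ filters on a, owned by the left side.
E' = (σ[a<8](U) ⋈[a=e] S)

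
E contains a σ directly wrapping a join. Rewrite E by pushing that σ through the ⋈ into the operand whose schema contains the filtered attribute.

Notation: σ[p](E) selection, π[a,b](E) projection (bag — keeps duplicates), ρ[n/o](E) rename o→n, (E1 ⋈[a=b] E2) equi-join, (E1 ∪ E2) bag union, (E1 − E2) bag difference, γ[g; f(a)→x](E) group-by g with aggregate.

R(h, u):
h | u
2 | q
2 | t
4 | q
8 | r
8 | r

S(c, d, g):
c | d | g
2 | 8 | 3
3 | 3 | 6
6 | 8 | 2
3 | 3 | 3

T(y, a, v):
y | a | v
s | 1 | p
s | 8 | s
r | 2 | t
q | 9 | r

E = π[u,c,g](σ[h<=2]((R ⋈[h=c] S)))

σ filters on h, owned by the left side.
E' = π[u,c,g]((σ[h<=2](R) ⋈[h=c] S))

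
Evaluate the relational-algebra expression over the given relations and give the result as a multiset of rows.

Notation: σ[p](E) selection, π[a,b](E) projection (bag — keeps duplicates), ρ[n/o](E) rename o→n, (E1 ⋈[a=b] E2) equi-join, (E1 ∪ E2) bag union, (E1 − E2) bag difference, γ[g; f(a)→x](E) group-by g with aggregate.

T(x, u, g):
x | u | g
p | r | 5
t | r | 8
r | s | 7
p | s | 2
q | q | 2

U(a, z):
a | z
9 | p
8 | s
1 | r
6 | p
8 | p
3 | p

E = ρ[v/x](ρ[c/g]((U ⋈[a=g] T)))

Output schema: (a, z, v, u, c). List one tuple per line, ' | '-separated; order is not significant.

Subexpression sizes:
  U → 6
  T → 5
  (U ⋈[a=g] T) → 2
  ρ[c/g]((U ⋈[a=g] T)) → 2
  ρ[v/x](ρ[c/g]((U ⋈[a=g] T))) → 2

== RESULT ==
a | z | v | u | c
8 | p | t | r | 8
8 | s | t | r | 8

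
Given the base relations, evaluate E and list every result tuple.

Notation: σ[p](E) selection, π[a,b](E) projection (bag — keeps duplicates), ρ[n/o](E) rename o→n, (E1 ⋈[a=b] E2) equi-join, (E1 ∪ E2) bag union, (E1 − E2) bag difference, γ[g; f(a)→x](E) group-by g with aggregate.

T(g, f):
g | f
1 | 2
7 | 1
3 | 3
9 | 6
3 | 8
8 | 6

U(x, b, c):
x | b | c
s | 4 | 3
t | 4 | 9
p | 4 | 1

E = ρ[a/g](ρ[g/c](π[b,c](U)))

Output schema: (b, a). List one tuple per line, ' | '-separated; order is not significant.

Per-node cardinality:
  U → 3
  π[b,c](U) → 3
  ρ[g/c](π[b,c](U)) → 3
  ρ[a/g](ρ[g/c](π[b,c](U))) → 3

== RESULT ==
b | a
4 | 1
4 | 3
4 | 9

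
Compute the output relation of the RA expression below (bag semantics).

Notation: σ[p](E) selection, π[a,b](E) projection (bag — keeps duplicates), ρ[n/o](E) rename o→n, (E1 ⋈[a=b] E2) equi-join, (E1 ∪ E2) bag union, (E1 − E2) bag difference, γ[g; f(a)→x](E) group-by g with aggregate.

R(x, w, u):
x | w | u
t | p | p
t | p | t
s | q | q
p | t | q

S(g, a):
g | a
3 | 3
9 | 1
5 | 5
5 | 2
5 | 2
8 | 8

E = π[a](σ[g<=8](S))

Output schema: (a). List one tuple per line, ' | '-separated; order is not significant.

Subexpression sizes:
  S → 6
  σ[g<=8](S) → 5
  π[a](σ[g<=8](S)) → 5

== RESULT ==
a
2
2
3
5
8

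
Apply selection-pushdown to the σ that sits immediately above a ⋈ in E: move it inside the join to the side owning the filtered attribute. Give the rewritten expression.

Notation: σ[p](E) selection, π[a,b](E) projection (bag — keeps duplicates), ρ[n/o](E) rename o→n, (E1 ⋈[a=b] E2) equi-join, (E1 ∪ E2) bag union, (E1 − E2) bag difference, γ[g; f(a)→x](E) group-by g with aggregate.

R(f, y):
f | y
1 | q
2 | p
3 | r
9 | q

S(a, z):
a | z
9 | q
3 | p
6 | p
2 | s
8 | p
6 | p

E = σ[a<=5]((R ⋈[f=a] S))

σ filters on a, owned by the right side.
E' = (R ⋈[f=a] σ[a<=5](S))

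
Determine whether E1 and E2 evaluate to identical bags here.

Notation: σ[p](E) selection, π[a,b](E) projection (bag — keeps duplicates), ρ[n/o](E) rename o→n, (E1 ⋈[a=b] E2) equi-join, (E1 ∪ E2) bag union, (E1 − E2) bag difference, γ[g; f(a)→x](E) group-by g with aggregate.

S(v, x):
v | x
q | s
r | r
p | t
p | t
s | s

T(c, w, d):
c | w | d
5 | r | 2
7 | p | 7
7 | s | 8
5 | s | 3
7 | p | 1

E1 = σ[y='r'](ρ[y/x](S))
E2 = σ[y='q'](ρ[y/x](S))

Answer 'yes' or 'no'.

E1 row counts bottom-up:
  S → 5
  ρ[y/x](S) → 5
  σ[y='r'](ρ[y/x](S)) → 1
E2 row counts bottom-up:
  S → 5
  ρ[y/x](S) → 5
  σ[y='q'](ρ[y/x](S)) → 0

E1 result:
v | y
r | r
E2 result:
v | y
(0 rows)
Witness: ('r', 'r') appears 1× in E1 but 0× in E2.

no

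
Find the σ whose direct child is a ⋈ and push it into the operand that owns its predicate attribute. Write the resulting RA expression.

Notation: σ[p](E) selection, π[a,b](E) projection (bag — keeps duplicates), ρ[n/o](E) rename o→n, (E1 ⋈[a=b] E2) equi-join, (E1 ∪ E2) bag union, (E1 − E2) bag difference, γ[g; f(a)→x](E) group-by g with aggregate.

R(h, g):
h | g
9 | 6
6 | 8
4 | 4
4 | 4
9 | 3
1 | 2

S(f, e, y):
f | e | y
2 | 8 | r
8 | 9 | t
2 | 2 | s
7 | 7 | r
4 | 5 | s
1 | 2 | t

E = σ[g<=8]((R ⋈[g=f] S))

σ filters on g, owned by the left side.
E' = (σ[g<=8](R) ⋈[g=f] S)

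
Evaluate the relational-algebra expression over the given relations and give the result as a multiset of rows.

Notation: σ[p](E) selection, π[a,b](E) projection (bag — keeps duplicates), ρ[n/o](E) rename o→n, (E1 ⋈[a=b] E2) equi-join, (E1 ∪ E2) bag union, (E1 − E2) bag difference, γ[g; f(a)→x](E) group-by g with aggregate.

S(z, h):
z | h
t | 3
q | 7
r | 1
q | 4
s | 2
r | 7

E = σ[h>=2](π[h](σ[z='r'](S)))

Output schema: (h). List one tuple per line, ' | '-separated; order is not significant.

Row counts bottom-up:
  S → 6
  σ[z='r'](S) → 2
  π[h](σ[z='r'](S)) → 2
  σ[h>=2](π[h](σ[z='r'](S))) → 1

== RESULT ==
h
7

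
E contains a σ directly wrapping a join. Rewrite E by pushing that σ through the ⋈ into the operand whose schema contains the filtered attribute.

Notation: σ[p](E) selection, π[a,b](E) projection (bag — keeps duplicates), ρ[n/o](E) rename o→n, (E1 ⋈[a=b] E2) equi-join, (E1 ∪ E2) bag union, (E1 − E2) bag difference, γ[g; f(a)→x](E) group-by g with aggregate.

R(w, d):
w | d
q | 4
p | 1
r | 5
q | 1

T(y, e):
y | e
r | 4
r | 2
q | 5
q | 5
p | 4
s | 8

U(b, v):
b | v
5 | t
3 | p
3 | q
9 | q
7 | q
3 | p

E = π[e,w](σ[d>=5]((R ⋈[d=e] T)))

σ filters on d, owned by the left side.
E' = π[e,w]((σ[d>=5](R) ⋈[d=e] T))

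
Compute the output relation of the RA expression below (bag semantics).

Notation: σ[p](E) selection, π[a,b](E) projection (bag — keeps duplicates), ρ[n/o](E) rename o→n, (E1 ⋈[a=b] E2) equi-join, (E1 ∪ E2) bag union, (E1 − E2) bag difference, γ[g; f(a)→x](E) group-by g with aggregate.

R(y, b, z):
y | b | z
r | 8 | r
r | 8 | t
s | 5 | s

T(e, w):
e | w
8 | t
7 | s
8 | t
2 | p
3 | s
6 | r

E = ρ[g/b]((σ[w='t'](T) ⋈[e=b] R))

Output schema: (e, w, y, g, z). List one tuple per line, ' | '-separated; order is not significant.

Per-node cardinality:
  T → 6
  σ[w='t'](T) → 2
  R → 3
  (σ[w='t'](T) ⋈[e=b] R) → 4
  ρ[g/b]((σ[w='t'](T) ⋈[e=b] R)) → 4

== RESULT ==
e | w | y | g | z
8 | t | r | 8 | r
8 | t | r | 8 | r
8 | t | r | 8 | t
8 | t | r | 8 | t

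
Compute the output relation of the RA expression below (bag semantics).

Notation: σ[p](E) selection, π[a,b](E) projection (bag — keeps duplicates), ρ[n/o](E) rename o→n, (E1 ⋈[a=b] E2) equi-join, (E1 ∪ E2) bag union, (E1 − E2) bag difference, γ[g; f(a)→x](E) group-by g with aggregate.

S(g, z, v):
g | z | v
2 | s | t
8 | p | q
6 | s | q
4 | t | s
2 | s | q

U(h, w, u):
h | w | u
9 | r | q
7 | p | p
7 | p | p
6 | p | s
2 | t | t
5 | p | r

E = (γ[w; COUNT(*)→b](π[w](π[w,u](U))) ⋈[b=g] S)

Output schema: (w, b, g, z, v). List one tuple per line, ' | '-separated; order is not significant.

Per-node cardinality:
  U → 6
  π[w,u](U) → 6
  π[w](π[w,u](U)) → 6
  γ[w; COUNT(*)→b](π[w](π[w,u](U))) → 3
  S → 5
  (γ[w; COUNT(*)→b](π[w](π[w,u](U))) ⋈[b=g] S) → 1

== RESULT ==
w | b | g | z | v
p | 4 | 4 | t | s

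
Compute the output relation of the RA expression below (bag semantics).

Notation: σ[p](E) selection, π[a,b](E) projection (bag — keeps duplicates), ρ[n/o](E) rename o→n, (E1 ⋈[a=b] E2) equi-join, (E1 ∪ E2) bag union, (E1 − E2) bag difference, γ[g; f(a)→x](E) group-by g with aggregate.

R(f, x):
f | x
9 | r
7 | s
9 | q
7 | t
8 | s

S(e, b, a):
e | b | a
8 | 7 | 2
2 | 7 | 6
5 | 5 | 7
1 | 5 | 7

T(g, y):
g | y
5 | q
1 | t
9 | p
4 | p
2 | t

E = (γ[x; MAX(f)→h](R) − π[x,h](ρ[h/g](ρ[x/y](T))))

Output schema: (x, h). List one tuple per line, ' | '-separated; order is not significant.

Row counts bottom-up:
  R → 5
  γ[x; MAX(f)→h](R) → 4
  T → 5
  ρ[x/y](T) → 5
  ρ[h/g](ρ[x/y](T)) → 5
  π[x,h](ρ[h/g](ρ[x/y](T))) → 5
  (γ[x; MAX(f)→h](R) − π[x,h](ρ[h/g](ρ[x/y](T)))) → 4

== RESULT ==
x | h
q | 9
r | 9
s | 8
t | 7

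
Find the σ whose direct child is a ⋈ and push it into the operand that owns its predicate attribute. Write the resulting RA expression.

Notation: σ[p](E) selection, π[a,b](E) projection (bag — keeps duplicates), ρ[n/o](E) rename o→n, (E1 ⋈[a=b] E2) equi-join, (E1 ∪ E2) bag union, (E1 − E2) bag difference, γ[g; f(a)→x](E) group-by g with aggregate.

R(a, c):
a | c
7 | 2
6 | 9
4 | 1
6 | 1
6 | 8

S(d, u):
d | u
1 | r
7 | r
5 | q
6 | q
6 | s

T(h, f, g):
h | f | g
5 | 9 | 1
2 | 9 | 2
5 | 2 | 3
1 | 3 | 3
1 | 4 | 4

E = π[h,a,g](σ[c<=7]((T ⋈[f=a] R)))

σ filters on c, owned by the right side.
E' = π[h,a,g]((T ⋈[f=a] σ[c<=7](R)))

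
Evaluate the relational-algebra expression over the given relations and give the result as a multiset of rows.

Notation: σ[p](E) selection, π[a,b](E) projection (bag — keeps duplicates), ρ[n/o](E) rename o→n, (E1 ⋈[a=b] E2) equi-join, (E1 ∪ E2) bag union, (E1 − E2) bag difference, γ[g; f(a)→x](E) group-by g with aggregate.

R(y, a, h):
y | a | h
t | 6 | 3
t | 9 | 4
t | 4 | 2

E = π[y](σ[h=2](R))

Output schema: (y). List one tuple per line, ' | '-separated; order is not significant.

Row counts bottom-up:
  R → 3
  σ[h=2](R) → 1
  π[y](σ[h=2](R)) → 1

== RESULT ==
y
t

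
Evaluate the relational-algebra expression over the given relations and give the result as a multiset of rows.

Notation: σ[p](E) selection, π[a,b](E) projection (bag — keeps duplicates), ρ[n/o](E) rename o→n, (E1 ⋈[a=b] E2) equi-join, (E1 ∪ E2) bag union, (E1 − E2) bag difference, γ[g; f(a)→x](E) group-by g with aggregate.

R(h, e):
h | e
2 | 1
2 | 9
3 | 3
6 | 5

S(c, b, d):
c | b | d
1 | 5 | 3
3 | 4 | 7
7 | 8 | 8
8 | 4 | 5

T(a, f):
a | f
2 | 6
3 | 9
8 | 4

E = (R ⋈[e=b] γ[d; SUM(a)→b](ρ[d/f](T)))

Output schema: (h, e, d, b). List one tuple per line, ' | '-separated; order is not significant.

Stepwise |·|:
  R → 4
  T → 3
  ρ[d/f](T) → 3
  γ[d; SUM(a)→b](ρ[d/f](T)) → 3
  (R ⋈[e=b] γ[d; SUM(a)→b](ρ[d/f](T))) → 1

== RESULT ==
h | e | d | b
3 | 3 | 9 | 3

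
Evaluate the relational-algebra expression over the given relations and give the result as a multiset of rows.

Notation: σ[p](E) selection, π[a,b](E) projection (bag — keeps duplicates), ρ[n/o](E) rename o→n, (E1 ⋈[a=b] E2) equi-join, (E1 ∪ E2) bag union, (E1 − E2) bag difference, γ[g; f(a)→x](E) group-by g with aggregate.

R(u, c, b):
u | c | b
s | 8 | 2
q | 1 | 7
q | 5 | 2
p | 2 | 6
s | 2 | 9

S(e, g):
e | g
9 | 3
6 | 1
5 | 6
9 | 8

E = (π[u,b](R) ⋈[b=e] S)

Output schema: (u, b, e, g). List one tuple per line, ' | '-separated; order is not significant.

Row counts bottom-up:
  R → 5
  π[u,b](R) → 5
  S → 4
  (π[u,b](R) ⋈[b=e] S) → 3

== RESULT ==
u | b | e | g
p | 6 | 6 | 1
s | 9 | 9 | 3
s | 9 | 9 | 8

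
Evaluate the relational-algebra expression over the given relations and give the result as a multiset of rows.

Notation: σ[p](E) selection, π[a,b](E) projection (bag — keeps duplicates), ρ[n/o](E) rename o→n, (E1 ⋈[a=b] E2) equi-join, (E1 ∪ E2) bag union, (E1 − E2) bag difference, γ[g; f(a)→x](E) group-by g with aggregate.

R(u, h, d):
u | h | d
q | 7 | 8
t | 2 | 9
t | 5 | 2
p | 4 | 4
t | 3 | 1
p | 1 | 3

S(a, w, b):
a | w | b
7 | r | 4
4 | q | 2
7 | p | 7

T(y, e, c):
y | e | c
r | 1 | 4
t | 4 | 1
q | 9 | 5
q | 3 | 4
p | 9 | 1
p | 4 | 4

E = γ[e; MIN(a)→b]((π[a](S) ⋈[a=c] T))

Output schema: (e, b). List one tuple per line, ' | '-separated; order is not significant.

Row counts bottom-up:
  S → 3
  π[a](S) → 3
  T → 6
  (π[a](S) ⋈[a=c] T) → 3
  γ[e; MIN(a)→b]((π[a](S) ⋈[a=c] T)) → 3

== RESULT ==
e | b
1 | 4
3 | 4
4 | 4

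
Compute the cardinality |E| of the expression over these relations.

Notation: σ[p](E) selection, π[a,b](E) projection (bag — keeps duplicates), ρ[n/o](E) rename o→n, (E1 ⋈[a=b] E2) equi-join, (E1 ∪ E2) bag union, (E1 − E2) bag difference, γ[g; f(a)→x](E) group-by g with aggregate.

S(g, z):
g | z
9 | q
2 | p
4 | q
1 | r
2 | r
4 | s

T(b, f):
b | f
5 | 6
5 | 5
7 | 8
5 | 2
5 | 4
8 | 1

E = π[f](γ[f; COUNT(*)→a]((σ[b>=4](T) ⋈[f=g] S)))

Per-node cardinality:
  T → 6
  σ[b>=4](T) → 6
  S → 6
  (σ[b>=4](T) ⋈[f=g] S) → 5
  γ[f; COUNT(*)→a]((σ[b>=4](T) ⋈[f=g] S)) → 3
  π[f](γ[f; COUNT(*)→a]((σ[b>=4](T) ⋈[f=g] S))) → 3

|E| = 3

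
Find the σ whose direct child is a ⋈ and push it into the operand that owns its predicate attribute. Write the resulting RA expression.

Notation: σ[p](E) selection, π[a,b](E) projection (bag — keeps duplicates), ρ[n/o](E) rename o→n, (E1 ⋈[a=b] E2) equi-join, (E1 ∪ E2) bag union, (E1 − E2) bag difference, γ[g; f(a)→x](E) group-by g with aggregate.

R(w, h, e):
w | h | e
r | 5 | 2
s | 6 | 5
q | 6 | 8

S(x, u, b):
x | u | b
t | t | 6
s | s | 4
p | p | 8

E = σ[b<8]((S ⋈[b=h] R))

σ filters on b, owned by the left side.
E' = (σ[b<8](S) ⋈[b=h] R)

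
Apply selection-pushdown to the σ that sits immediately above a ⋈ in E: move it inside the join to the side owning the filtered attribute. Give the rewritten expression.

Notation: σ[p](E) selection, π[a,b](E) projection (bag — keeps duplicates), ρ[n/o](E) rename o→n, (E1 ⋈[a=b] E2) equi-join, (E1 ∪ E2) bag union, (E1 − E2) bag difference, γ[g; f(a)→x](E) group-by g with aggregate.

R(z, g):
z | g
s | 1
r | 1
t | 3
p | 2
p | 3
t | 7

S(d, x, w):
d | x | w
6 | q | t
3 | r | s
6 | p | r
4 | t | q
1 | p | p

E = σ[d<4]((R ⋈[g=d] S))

σ filters on d, owned by the right side.
E' = (R ⋈[g=d] σ[d<4](S))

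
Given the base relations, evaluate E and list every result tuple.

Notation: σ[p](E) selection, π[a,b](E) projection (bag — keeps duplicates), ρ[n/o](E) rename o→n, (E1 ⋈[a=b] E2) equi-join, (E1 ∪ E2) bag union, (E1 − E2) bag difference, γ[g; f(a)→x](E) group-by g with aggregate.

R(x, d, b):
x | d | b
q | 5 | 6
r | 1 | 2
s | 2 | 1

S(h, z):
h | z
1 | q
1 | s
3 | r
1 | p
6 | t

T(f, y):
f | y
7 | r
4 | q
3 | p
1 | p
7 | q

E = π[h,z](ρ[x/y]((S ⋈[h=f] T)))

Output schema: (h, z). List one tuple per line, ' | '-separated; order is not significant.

Stepwise |·|:
  S → 5
  T → 5
  (S ⋈[h=f] T) → 4
  ρ[x/y]((S ⋈[h=f] T)) → 4
  π[h,z](ρ[x/y]((S ⋈[h=f] T))) → 4

== RESULT ==
h | z
1 | p
1 | q
1 | s
3 | r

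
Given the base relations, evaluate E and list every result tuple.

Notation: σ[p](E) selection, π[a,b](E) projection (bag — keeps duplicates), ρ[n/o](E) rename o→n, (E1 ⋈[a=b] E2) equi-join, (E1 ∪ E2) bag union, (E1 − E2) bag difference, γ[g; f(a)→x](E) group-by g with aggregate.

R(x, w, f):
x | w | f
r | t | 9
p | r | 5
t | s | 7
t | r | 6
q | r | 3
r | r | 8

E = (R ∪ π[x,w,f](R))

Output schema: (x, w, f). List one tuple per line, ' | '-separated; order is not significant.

Subexpression sizes:
  R → 6
  R → 6
  π[x,w,f](R) → 6
  (R ∪ π[x,w,f](R)) → 12

== RESULT ==
x | w | f
p | r | 5
p | r | 5
q | r | 3
q | r | 3
r | r | 8
r | r | 8
r | t | 9
r | t | 9
t | r | 6
t | r | 6
t | s | 7
t | s | 7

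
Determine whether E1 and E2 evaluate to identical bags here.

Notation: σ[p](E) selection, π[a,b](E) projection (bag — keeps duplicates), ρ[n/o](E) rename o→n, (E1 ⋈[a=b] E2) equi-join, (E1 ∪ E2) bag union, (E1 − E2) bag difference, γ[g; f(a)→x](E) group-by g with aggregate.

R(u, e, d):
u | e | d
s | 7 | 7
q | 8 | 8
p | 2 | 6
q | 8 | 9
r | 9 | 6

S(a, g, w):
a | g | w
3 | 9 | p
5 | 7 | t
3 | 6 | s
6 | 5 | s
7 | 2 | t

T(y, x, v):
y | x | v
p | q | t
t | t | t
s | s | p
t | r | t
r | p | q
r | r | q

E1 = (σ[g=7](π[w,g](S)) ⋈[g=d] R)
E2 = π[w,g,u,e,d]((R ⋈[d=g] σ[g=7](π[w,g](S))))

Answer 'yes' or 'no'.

E1 row counts bottom-up:
  S → 5
  π[w,g](S) → 5
  σ[g=7](π[w,g](S)) → 1
  R → 5
  (σ[g=7](π[w,g](S)) ⋈[g=d] R) → 1
E2 row counts bottom-up:
  R → 5
  S → 5
  π[w,g](S) → 5
  σ[g=7](π[w,g](S)) → 1
  (R ⋈[d=g] σ[g=7](π[w,g](S))) → 1
  π[w,g,u,e,d]((R ⋈[d=g] σ[g=7](π[w,g](S)))) → 1

E1 and E2 produce the same multiset:
w | g | u | e | d
t | 7 | s | 7 | 7

yes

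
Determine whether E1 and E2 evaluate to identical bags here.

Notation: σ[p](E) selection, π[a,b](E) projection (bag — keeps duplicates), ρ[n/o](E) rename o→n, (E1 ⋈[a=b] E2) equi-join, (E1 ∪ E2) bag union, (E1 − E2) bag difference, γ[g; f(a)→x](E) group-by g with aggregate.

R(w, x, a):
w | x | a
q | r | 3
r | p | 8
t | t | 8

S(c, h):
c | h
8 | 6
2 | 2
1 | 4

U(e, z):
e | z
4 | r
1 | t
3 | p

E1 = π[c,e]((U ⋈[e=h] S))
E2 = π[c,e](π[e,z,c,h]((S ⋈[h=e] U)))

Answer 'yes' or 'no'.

E1 per-node cardinality:
  U → 3
  S → 3
  (U ⋈[e=h] S) → 1
  π[c,e]((U ⋈[e=h] S)) → 1
E2 per-node cardinality:
  S → 3
  U → 3
  (S ⋈[h=e] U) → 1
  π[e,z,c,h]((S ⋈[h=e] U)) → 1
  π[c,e](π[e,z,c,h]((S ⋈[h=e] U))) → 1

E1 and E2 produce the same multiset:
c | e
1 | 4

yes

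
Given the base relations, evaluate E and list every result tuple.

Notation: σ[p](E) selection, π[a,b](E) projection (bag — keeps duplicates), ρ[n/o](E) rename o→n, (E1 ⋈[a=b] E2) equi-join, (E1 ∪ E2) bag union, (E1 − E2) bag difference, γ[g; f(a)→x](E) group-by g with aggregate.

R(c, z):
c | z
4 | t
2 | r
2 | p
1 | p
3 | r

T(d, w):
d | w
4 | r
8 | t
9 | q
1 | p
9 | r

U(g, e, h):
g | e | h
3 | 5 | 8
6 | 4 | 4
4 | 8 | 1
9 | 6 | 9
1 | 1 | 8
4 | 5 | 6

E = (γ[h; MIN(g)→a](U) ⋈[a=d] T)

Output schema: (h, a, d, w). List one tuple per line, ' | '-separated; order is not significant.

Stepwise |·|:
  U → 6
  γ[h; MIN(g)→a](U) → 5
  T → 5
  (γ[h; MIN(g)→a](U) ⋈[a=d] T) → 5

== RESULT ==
h | a | d | w
1 | 4 | 4 | r
6 | 4 | 4 | r
8 | 1 | 1 | p
9 | 9 | 9 | q
9 | 9 | 9 | r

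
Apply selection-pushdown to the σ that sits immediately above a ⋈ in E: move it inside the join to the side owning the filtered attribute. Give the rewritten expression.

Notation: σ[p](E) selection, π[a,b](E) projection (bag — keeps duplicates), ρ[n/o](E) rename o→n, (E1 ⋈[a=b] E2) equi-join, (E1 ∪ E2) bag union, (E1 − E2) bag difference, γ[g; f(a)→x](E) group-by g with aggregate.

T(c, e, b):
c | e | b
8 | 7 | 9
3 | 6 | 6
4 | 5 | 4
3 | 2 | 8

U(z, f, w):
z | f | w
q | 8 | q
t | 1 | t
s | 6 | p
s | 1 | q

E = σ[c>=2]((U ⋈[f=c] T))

σ filters on c, owned by the right side.
E' = (U ⋈[f=c] σ[c>=2](T))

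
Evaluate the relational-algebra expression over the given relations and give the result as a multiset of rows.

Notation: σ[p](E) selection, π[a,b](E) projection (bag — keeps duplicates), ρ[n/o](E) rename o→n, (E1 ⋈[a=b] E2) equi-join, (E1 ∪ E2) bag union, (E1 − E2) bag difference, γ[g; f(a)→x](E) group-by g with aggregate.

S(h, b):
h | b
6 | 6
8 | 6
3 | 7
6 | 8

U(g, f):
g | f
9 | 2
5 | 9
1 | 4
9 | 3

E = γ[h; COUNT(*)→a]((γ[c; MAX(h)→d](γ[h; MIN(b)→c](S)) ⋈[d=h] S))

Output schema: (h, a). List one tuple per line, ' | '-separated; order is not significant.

Per-node cardinality:
  S → 4
  γ[h; MIN(b)→c](S) → 3
  γ[c; MAX(h)→d](γ[h; MIN(b)→c](S)) → 2
  S → 4
  (γ[c; MAX(h)→d](γ[h; MIN(b)→c](S)) ⋈[d=h] S) → 2
  γ[h; COUNT(*)→a]((γ[c; MAX(h)→d](γ[h; MIN(b)→c](S)) ⋈[d=h] S)) → 2

== RESULT ==
h | a
3 | 1
8 | 1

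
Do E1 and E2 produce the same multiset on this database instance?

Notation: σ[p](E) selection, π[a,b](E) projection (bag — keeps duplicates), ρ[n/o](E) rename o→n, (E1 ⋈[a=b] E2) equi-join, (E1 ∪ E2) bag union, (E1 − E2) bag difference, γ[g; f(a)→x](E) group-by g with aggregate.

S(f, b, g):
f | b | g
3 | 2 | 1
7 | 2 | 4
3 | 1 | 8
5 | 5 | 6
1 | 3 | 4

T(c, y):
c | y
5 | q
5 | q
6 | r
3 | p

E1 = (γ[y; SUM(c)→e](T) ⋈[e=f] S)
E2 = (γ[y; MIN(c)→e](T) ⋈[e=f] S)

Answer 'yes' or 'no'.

E1 per-node cardinality:
  T → 4
  γ[y; SUM(c)→e](T) → 3
  S → 5
  (γ[y; SUM(c)→e](T) ⋈[e=f] S) → 2
E2 per-node cardinality:
  T → 4
  γ[y; MIN(c)→e](T) → 3
  S → 5
  (γ[y; MIN(c)→e](T) ⋈[e=f] S) → 3

E1 result:
y | e | f | b | g
p | 3 | 3 | 1 | 8
p | 3 | 3 | 2 | 1
E2 result:
y | e | f | b | g
p | 3 | 3 | 1 | 8
p | 3 | 3 | 2 | 1
q | 5 | 5 | 5 | 6
Witness: ('q', 5, 5, 5, 6) appears 0× in E1 but 1× in E2.

no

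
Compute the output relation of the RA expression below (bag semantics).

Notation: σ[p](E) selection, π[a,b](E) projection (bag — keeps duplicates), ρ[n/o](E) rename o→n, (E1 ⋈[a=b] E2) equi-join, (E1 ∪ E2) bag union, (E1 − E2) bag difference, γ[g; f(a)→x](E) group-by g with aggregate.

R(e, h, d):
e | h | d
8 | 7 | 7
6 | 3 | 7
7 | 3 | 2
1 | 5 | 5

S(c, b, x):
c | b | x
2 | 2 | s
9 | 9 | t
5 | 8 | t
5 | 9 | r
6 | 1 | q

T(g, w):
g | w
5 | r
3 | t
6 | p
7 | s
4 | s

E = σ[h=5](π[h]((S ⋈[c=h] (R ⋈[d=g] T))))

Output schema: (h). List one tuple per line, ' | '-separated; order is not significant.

Per-node cardinality:
  S → 5
  R → 4
  T → 5
  (R ⋈[d=g] T) → 3
  (S ⋈[c=h] (R ⋈[d=g] T)) → 2
  π[h]((S ⋈[c=h] (R ⋈[d=g] T))) → 2
  σ[h=5](π[h]((S ⋈[c=h] (R ⋈[d=g] T)))) → 2

== RESULT ==
h
5
5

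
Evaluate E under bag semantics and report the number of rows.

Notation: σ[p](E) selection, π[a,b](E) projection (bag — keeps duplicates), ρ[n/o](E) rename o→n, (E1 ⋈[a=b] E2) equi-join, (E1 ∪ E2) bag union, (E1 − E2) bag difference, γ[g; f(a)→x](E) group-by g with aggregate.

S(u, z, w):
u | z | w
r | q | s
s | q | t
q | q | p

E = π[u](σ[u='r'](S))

Row counts bottom-up:
  S → 3
  σ[u='r'](S) → 1
  π[u](σ[u='r'](S)) → 1

|E| = 1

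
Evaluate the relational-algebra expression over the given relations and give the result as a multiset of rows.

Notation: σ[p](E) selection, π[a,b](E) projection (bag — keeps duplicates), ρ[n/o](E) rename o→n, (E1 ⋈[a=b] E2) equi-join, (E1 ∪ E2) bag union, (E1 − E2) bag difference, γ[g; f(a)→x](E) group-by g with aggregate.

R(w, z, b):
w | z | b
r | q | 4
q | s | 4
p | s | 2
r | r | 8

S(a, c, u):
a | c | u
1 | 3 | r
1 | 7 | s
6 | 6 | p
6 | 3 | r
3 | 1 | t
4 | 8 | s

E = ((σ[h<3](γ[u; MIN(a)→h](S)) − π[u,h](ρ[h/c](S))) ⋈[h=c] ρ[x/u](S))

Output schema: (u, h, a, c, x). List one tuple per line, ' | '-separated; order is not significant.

Per-node cardinality:
  S → 6
  γ[u; MIN(a)→h](S) → 4
  σ[h<3](γ[u; MIN(a)→h](S)) → 2
  S → 6
  ρ[h/c](S) → 6
  π[u,h](ρ[h/c](S)) → 6
  (σ[h<3](γ[u; MIN(a)→h](S)) − π[u,h](ρ[h/c](S))) → 2
  S → 6
  ρ[x/u](S) → 6
  ((σ[h<3](γ[u; MIN(a)→h](S)) − π[u,h](ρ[h/c](S))) ⋈[h=c] ρ[x/u](S)) → 2

== RESULT ==
u | h | a | c | x
r | 1 | 3 | 1 | t
s | 1 | 3 | 1 | t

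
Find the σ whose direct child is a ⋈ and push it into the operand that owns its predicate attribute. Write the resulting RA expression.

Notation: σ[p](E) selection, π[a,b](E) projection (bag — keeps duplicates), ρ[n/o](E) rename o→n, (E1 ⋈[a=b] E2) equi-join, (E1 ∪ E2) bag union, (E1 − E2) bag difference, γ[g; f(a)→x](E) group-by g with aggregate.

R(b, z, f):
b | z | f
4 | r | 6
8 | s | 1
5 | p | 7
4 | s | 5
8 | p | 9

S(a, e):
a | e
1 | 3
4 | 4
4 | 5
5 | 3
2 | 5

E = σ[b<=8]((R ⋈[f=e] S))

σ filters on b, owned by the left side.
E' = (σ[b<=8](R) ⋈[f=e] S)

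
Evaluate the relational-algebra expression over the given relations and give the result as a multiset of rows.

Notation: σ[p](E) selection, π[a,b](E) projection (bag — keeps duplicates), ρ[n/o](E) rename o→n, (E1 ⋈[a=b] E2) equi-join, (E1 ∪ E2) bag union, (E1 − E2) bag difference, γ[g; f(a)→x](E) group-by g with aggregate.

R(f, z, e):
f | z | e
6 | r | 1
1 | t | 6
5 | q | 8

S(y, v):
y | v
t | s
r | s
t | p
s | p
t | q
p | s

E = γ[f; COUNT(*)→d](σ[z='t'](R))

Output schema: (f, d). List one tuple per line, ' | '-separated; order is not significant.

Row counts bottom-up:
  R → 3
  σ[z='t'](R) → 1
  γ[f; COUNT(*)→d](σ[z='t'](R)) → 1

== RESULT ==
f | d
1 | 1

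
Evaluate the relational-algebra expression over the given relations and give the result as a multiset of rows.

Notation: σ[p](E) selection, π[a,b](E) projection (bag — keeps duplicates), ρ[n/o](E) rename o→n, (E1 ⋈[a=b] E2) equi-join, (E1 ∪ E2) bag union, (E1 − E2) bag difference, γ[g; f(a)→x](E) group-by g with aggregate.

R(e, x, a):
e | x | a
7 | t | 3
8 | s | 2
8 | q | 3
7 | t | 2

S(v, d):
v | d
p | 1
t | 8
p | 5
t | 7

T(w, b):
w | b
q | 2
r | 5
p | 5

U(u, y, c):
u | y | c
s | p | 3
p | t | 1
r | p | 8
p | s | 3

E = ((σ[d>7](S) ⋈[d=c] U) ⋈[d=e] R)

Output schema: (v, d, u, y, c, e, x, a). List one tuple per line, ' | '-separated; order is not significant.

Subexpression sizes:
  S → 4
  σ[d>7](S) → 1
  U → 4
  (σ[d>7](S) ⋈[d=c] U) → 1
  R → 4
  ((σ[d>7](S) ⋈[d=c] U) ⋈[d=e] R) → 2

== RESULT ==
v | d | u | y | c | e | x | a
t | 8 | r | p | 8 | 8 | q | 3
t | 8 | r | p | 8 | 8 | s | 2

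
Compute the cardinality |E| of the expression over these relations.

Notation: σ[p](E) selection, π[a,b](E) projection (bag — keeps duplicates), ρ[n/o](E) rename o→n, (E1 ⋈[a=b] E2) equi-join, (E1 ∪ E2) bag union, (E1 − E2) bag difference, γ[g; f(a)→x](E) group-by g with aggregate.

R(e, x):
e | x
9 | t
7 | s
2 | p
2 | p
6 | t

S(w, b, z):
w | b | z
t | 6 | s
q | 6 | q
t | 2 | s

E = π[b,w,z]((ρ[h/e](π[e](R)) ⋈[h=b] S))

Per-node cardinality:
  R → 5
  π[e](R) → 5
  ρ[h/e](π[e](R)) → 5
  S → 3
  (ρ[h/e](π[e](R)) ⋈[h=b] S) → 4
  π[b,w,z]((ρ[h/e](π[e](R)) ⋈[h=b] S)) → 4

|E| = 4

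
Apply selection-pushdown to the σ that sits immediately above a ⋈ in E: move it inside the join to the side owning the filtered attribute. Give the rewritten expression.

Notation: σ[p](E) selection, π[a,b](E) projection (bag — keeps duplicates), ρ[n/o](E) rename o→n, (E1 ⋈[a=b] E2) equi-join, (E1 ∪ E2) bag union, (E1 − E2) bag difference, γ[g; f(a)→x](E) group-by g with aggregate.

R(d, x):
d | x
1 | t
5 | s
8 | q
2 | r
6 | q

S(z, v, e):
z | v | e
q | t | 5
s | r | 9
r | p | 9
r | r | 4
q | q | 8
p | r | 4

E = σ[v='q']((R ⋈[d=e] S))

σ filters on v, owned by the right side.
E' = (R ⋈[d=e] σ[v='q'](S))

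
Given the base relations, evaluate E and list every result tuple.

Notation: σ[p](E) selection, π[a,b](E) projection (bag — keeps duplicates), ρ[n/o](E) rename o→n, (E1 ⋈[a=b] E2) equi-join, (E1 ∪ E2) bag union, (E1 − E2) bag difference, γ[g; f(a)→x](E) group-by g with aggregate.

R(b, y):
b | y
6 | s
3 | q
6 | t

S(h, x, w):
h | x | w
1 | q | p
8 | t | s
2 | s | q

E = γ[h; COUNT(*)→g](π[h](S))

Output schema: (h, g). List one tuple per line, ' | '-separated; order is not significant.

Per-node cardinality:
  S → 3
  π[h](S) → 3
  γ[h; COUNT(*)→g](π[h](S)) → 3

== RESULT ==
h | g
1 | 1
2 | 1
8 | 1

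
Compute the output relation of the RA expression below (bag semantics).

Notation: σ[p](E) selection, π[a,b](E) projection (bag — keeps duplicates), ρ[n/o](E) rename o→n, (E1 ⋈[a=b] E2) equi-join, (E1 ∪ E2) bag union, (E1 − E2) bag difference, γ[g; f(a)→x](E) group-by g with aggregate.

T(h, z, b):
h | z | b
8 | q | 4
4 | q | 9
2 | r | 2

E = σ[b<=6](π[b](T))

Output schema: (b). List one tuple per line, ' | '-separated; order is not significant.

Per-node cardinality:
  T → 3
  π[b](T) → 3
  σ[b<=6](π[b](T)) → 2

== RESULT ==
b
2
4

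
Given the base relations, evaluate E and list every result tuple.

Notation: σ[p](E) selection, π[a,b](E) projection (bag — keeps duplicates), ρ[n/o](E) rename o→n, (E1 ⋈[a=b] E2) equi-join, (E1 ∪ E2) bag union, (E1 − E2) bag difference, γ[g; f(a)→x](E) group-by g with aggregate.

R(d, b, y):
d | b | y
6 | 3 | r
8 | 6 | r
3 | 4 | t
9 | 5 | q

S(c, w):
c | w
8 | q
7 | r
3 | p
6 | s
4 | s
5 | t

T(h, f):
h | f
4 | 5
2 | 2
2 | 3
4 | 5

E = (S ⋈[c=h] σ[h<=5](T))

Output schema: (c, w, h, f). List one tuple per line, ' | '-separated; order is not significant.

Per-node cardinality:
  S → 6
  T → 4
  σ[h<=5](T) → 4
  (S ⋈[c=h] σ[h<=5](T)) → 2

== RESULT ==
c | w | h | f
4 | s | 4 | 5
4 | s | 4 | 5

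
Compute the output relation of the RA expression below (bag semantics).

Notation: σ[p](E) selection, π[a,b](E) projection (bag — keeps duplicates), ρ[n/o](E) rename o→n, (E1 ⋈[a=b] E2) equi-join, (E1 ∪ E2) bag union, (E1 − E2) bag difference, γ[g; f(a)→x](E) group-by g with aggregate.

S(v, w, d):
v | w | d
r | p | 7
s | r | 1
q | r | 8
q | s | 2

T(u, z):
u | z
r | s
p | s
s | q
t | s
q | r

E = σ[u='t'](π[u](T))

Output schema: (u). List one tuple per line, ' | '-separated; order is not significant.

Row counts bottom-up:
  T → 5
  π[u](T) → 5
  σ[u='t'](π[u](T)) → 1

== RESULT ==
u
t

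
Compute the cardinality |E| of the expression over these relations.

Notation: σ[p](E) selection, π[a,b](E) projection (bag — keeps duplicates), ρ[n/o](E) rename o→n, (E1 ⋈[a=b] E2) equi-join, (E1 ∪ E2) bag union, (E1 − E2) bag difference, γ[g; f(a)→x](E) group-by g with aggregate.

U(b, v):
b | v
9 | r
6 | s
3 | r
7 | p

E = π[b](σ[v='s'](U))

Stepwise |·|:
  U → 4
  σ[v='s'](U) → 1
  π[b](σ[v='s'](U)) → 1

|E| = 1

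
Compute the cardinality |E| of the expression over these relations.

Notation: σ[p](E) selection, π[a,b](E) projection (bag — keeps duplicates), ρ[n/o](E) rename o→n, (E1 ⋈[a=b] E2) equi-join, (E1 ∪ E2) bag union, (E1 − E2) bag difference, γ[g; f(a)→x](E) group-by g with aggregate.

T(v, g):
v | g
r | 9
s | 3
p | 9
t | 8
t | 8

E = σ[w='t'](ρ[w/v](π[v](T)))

Row counts bottom-up:
  T → 5
  π[v](T) → 5
  ρ[w/v](π[v](T)) → 5
  σ[w='t'](ρ[w/v](π[v](T))) → 2

|E| = 2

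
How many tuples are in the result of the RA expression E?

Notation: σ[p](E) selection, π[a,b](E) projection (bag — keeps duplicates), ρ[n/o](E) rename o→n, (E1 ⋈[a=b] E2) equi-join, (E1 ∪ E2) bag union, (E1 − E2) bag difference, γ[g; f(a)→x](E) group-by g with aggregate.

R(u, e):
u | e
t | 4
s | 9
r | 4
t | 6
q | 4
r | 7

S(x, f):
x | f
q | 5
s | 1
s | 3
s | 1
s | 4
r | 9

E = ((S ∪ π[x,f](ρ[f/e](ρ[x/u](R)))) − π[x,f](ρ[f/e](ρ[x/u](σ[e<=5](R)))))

Stepwise |·|:
  S → 6
  R → 6
  ρ[x/u](R) → 6
  ρ[f/e](ρ[x/u](R)) → 6
  π[x,f](ρ[f/e](ρ[x/u](R))) → 6
  (S ∪ π[x,f](ρ[f/e](ρ[x/u](R)))) → 12
  R → 6
  σ[e<=5](R) → 3
  ρ[x/u](σ[e<=5](R)) → 3
  ρ[f/e](ρ[x/u](σ[e<=5](R))) → 3
  π[x,f](ρ[f/e](ρ[x/u](σ[e<=5](R)))) → 3
  ((S ∪ π[x,f](ρ[f/e](ρ[x/u](R)))) − π[x,f](ρ[f/e](ρ[x/u](σ[e<=5](R))))) → 9

|E| = 9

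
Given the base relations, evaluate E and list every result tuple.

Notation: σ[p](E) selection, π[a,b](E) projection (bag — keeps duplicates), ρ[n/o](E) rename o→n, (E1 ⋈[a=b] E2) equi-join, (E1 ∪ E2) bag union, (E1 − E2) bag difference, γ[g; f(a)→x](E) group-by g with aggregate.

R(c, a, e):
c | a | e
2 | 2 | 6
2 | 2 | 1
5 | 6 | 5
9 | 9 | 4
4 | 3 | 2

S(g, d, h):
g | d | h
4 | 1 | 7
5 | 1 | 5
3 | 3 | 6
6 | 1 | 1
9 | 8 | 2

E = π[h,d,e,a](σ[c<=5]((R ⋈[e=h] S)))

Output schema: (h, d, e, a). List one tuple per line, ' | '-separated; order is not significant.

Row counts bottom-up:
  R → 5
  S → 5
  (R ⋈[e=h] S) → 4
  σ[c<=5]((R ⋈[e=h] S)) → 4
  π[h,d,e,a](σ[c<=5]((R ⋈[e=h] S))) → 4

== RESULT ==
h | d | e | a
1 | 1 | 1 | 2
2 | 8 | 2 | 3
5 | 1 | 5 | 6
6 | 3 | 6 | 2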